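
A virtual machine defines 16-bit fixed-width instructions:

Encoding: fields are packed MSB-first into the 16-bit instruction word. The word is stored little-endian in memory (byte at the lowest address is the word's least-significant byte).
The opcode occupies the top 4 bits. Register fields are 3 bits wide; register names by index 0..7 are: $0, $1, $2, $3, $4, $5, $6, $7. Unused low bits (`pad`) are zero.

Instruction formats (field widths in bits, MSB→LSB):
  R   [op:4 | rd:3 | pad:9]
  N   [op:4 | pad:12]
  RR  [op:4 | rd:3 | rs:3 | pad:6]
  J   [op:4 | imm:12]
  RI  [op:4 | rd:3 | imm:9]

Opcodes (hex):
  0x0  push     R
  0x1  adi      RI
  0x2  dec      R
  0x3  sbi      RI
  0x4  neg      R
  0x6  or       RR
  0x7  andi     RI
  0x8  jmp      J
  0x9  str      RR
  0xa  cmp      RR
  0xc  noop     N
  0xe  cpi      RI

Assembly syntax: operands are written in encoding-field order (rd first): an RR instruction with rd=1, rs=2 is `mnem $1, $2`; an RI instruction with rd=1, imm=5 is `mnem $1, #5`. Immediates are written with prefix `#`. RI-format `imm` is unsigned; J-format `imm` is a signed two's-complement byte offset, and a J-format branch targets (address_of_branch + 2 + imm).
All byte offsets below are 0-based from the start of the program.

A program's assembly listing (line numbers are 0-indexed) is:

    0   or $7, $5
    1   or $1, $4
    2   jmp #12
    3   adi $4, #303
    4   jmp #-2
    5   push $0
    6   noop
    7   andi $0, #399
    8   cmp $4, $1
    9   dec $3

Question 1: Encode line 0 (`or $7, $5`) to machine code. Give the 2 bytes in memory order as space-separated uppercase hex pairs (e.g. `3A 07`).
0. or fields op=0x6:4|rd=7:3|rs=5:3|pad=0:6 → word 6f40h → 40 6f

40 6F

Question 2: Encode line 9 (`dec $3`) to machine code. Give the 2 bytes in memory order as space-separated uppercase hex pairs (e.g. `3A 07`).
L9: dec op=0x2:4|rd=3:3|pad=0:9 ⇒ 0x2600 ⇒ little 00 26

00 26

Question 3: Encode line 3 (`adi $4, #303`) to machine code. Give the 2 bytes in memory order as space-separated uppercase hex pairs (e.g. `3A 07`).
3. adi fields op=0x1:4|rd=4:3|imm=303:9 → word 192fh → 2f 19

2F 19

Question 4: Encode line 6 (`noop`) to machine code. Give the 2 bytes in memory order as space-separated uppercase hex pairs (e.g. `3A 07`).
00 C0

L6: noop op=0xc:4|pad=0:12 ⇒ 0xc000 ⇒ little 00 c0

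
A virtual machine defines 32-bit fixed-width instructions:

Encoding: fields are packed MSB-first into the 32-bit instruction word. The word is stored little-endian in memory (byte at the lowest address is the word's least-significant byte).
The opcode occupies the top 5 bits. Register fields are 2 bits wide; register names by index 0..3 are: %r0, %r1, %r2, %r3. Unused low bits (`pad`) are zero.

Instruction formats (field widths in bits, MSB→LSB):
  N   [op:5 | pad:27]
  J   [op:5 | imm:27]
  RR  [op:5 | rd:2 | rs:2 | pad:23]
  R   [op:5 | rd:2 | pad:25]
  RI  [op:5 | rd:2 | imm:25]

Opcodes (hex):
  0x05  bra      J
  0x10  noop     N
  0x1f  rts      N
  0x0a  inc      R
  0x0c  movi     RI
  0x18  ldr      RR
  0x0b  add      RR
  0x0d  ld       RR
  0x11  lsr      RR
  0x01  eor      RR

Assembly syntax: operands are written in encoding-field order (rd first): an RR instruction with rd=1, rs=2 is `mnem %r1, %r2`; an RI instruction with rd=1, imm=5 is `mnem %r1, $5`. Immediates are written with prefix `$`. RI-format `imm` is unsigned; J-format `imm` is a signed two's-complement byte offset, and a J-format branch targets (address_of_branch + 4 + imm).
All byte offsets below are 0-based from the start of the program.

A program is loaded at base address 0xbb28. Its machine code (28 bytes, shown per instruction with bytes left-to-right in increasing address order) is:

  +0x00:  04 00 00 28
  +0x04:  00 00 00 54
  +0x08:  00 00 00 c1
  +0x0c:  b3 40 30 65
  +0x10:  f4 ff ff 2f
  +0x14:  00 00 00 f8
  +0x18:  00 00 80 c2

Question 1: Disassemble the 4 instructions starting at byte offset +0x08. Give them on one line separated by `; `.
[08] 00 00 00 c1 → 0xc1000000
  opcode bits[31:27]=0x18: ldr/RR
  rd@[26:25]=0x0 ⇒ %r0
  rs@[24:23]=0x2 ⇒ %r2
[0c] b3 40 30 65 → 0x653040b3
  opcode bits[31:27]=0xc: movi/RI
  rd@[26:25]=0x2 ⇒ %r2
  imm@[24:0]=0x13040b3 ⇒ $19939507
[10] f4 ff ff 2f → 0x2ffffff4
  opcode bits[31:27]=0x5: bra/J
  imm@[26:0]=0x7fffff4 (s27→-12) ⇒ $-12
[14] 00 00 00 f8 → 0xf8000000
  opcode bits[31:27]=0x1f: rts/N

ldr %r0, %r2; movi %r2, $19939507; bra $-12; rts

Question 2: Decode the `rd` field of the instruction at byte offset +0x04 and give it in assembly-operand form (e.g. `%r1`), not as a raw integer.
[04] 00 00 00 54 → 0x54000000
  top 5b → 0xa → inc [R]
  rd: (w>>25)&0x3=0x2 → %r2

%r2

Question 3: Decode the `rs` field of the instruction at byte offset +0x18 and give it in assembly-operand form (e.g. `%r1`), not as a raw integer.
off 0x18: read 00 00 80 c2 as little → 0xc2800000
  opcode bits[31:27]=0x18: ldr/RR
  rd: (w>>25)&0x3=0x1 → %r1
  rs: (w>>23)&0x3=0x1 → %r1

%r1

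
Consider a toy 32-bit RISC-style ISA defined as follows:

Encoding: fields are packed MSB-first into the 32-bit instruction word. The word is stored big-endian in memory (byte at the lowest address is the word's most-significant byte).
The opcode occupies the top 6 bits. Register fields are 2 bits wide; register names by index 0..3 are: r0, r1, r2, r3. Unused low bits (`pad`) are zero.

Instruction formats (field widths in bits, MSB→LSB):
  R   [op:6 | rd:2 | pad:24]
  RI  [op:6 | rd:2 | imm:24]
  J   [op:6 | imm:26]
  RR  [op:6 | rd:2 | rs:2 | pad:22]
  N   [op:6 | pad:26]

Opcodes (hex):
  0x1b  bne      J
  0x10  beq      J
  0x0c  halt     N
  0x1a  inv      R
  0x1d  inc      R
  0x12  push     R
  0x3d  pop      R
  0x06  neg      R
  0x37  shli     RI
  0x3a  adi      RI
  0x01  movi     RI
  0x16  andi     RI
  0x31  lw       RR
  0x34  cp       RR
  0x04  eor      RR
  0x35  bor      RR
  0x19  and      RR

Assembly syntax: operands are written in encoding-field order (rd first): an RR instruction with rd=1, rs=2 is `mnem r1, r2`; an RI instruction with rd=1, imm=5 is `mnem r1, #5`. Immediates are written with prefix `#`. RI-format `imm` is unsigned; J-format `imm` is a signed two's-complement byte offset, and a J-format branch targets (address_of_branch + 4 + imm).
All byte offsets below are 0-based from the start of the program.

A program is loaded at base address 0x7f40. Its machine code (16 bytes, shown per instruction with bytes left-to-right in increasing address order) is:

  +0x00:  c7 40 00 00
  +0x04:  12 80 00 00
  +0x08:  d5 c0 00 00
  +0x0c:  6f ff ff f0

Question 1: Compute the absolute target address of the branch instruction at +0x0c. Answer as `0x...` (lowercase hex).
0x7f40

[0c] 6f ff ff f0 → 0x6ffffff0
  opcode bits[31:26]=0x1b: bne/J
  [25:0] imm=67108848 (s26→-16) = #-16
  target = base 0x7f40 + off 0x0c + 4 + imm -16 = 0x7f40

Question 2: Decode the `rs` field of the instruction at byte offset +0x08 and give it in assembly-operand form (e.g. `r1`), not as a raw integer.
+0x08: d5 c0 00 00 ⇒ word 0xd5c00000 (big)
  op=0xd5c00000>>26=0x35 ⇒ bor (RR)
  rd@[25:24]=0x1 ⇒ r1
  rs@[23:22]=0x3 ⇒ r3

r3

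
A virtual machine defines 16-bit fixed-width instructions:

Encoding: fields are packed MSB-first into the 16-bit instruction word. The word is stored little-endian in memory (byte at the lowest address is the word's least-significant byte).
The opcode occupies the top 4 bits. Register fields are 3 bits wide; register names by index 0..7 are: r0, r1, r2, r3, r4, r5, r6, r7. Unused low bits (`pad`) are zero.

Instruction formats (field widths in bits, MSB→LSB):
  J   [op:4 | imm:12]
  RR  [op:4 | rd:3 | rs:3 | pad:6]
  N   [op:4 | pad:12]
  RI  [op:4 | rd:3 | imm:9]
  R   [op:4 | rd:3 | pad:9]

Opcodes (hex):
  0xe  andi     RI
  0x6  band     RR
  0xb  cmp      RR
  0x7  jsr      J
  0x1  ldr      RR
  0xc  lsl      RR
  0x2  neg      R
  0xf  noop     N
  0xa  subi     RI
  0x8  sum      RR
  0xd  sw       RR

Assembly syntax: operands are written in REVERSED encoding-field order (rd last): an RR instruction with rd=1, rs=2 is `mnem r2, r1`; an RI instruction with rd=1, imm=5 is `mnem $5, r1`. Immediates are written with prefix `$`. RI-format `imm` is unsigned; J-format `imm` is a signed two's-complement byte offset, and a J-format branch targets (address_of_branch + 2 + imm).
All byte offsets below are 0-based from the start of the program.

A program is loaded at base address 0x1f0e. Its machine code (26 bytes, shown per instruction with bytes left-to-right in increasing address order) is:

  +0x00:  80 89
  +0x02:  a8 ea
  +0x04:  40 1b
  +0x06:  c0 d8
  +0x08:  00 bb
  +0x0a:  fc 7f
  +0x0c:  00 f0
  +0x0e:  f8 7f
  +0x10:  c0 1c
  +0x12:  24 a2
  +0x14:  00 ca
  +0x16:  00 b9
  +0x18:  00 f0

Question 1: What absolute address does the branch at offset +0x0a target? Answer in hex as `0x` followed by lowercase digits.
0x1f16

+0x0a: fc 7f ⇒ word 0x7ffc (little)
  op=0x7ffc>>12=0x7 ⇒ jsr (J)
  imm: (w>>0)&0xfff=0xffc (s12→-4) → $-4
  target = base 0x1f0e + off 0x0a + 2 + imm -4 = 0x1f16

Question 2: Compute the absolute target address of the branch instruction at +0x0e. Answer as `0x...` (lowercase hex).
off 0x0e: read f8 7f as little → 0x7ff8
  top 4b → 0x7 → jsr [J]
  imm@[11:0]=0xff8 (s12→-8) ⇒ $-8
  target = base 0x1f0e + off 0x0e + 2 + imm -8 = 0x1f16

0x1f16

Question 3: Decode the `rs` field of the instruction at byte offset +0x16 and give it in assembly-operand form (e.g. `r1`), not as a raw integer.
r4

@+16  little-endian(00 b9) = 0xb900
  op=0xb900>>12=0xb ⇒ cmp (RR)
  rd@[11:9]=0x4 ⇒ r4
  rs@[8:6]=0x4 ⇒ r4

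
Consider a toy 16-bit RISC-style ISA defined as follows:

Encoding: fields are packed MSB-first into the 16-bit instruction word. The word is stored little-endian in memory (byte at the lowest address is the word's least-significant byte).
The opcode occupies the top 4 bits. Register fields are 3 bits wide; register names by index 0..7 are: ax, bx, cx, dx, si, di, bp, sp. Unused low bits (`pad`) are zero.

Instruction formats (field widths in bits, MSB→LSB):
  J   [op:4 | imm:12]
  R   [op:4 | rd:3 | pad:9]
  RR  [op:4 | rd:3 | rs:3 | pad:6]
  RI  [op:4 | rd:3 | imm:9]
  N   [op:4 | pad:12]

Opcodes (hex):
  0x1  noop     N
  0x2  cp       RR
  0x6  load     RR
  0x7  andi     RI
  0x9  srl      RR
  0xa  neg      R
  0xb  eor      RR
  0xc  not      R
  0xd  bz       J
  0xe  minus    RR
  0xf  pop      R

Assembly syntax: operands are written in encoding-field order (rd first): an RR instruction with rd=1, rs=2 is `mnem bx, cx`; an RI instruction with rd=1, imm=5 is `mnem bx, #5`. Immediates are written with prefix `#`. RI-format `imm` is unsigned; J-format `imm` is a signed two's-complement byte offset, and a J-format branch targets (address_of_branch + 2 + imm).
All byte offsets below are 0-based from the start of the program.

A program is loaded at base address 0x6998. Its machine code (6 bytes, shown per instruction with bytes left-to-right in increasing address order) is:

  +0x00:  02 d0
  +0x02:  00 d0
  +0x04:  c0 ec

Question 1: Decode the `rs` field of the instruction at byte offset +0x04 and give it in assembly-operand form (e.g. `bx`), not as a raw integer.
dx

+0x04: c0 ec ⇒ word 0xecc0 (little)
  opcode bits[15:12]=0xe: minus/RR
  rd@[11:9]=0x6 ⇒ bp
  rs@[8:6]=0x3 ⇒ dx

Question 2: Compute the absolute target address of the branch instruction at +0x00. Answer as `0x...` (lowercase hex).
0x699c

off 0x00: read 02 d0 as little → 0xd002
  opcode bits[15:12]=0xd: bz/J
  imm: (w>>0)&0xfff=0x2 → #2
  target = base 0x6998 + off 0x00 + 2 + imm 2 = 0x699c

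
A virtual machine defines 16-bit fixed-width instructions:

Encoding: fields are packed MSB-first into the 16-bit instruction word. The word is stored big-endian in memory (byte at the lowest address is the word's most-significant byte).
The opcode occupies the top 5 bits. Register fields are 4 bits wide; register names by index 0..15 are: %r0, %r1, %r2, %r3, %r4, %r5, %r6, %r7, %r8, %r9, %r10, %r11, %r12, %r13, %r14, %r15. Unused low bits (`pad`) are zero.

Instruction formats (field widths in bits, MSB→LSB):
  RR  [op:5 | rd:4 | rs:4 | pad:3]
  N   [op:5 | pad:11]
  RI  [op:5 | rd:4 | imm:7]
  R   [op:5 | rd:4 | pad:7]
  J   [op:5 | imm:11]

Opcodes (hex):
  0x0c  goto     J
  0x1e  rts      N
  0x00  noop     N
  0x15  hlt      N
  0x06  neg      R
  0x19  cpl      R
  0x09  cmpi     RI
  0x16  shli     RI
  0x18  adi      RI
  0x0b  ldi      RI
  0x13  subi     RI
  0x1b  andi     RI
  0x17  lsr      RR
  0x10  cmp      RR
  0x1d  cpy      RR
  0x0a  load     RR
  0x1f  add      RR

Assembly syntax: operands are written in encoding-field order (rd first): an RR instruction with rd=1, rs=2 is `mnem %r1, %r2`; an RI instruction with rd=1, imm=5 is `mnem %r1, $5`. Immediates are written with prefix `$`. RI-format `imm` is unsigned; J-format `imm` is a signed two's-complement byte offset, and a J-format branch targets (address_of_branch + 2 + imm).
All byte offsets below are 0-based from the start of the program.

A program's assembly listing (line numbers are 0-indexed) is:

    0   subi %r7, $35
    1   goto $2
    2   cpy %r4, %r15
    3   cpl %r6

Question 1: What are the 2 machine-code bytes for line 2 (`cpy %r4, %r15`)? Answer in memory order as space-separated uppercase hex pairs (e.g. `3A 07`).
EA 78

L2: cpy op=0x1d:5|rd=4:4|rs=15:4|pad=0:3 ⇒ 0xea78 ⇒ big ea 78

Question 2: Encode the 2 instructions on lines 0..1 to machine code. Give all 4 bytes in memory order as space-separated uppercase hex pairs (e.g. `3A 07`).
9B A3 60 02

L0: subi op=0x13:5|rd=7:4|imm=35:7 ⇒ 0x9ba3 ⇒ big 9b a3
L1: goto op=0xc:5|imm=2:11 ⇒ 0x6002 ⇒ big 60 02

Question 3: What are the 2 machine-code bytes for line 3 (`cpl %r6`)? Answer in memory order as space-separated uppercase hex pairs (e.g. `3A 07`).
L3: cpl op=0x19:5|rd=6:4|pad=0:7 ⇒ 0xcb00 ⇒ big cb 00

CB 00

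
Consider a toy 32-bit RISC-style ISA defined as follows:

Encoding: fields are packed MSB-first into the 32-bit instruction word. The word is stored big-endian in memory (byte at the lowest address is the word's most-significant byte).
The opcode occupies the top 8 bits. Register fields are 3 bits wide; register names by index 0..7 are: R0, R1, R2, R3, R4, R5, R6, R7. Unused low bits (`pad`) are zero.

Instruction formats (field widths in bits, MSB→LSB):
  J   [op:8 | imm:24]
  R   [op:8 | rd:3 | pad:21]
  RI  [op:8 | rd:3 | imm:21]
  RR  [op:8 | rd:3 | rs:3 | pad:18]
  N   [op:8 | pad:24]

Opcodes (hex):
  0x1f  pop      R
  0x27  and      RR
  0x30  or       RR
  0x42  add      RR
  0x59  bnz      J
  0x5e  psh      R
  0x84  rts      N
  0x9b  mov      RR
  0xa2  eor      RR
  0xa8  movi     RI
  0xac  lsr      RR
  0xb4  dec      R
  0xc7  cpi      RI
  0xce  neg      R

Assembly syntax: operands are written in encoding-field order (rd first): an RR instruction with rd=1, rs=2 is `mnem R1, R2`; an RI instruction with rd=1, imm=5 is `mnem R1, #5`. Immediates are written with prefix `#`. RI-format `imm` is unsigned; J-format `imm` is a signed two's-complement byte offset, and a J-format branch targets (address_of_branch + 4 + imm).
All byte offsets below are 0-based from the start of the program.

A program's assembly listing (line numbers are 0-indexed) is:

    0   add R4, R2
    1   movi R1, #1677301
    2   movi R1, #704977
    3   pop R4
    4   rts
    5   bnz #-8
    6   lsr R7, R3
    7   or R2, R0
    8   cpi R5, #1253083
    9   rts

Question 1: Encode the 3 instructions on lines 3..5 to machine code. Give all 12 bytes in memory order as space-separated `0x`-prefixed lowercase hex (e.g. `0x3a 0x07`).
line 3 (pop): pack op=0x1f:8|rd=4:3|pad=0:21 = 0x1f800000; big→ 1f 80 00 00
line 4 (rts): pack op=0x84:8|pad=0:24 = 0x84000000; big→ 84 00 00 00
line 5 (bnz): pack op=0x59:8|imm=-8:24 = 0x59fffff8; big→ 59 ff ff f8

0x1f 0x80 0x00 0x00 0x84 0x00 0x00 0x00 0x59 0xff 0xff 0xf8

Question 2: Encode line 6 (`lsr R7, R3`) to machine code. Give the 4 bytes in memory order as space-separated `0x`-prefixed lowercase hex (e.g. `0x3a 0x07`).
line 6 (lsr): pack op=0xac:8|rd=7:3|rs=3:3|pad=0:18 = 0xacec0000; big→ ac ec 00 00

0xac 0xec 0x00 0x00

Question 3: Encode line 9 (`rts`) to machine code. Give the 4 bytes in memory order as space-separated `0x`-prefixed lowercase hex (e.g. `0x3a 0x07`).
line 9 (rts): pack op=0x84:8|pad=0:24 = 0x84000000; big→ 84 00 00 00

0x84 0x00 0x00 0x00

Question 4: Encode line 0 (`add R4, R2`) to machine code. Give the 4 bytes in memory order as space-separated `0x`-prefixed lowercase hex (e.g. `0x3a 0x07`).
L0: add op=0x42:8|rd=4:3|rs=2:3|pad=0:18 ⇒ 0x42880000 ⇒ big 42 88 00 00

0x42 0x88 0x00 0x00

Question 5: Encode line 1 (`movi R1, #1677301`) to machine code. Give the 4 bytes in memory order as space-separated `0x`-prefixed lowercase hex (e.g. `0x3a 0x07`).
L1: movi op=0xa8:8|rd=1:3|imm=1677301:21 ⇒ 0xa83997f5 ⇒ big a8 39 97 f5

0xa8 0x39 0x97 0xf5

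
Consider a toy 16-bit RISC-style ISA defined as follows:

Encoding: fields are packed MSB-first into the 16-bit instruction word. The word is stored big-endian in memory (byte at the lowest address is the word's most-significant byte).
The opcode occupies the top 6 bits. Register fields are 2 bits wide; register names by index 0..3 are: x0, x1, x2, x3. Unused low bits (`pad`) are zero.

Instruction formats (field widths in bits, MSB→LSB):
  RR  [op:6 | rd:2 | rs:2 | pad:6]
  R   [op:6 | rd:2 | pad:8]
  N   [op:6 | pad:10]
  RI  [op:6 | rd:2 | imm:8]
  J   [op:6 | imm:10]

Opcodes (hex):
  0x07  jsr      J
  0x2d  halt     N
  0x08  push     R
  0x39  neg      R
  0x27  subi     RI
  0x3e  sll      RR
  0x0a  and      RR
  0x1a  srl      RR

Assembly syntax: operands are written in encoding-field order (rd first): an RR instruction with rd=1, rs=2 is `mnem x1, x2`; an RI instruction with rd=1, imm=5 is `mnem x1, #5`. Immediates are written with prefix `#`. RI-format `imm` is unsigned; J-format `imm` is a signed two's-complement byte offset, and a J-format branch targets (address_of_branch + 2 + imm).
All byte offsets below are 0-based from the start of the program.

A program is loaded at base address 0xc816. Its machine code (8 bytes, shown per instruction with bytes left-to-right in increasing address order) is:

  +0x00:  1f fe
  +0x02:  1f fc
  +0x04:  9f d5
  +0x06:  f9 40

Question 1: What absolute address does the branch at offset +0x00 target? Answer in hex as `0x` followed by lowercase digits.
@+00  big-endian(1f fe) = 0x1ffe
  opcode bits[15:10]=0x7: jsr/J
  imm: (w>>0)&0x3ff=0x3fe (s10→-2) → #-2
  target = base 0xc816 + off 0x00 + 2 + imm -2 = 0xc816

0xc816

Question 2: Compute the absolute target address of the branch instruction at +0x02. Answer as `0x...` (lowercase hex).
0xc816

@+02  big-endian(1f fc) = 0x1ffc
  top 6b → 0x7 → jsr [J]
  imm@[9:0]=0x3fc (s10→-4) ⇒ #-4
  target = base 0xc816 + off 0x02 + 2 + imm -4 = 0xc816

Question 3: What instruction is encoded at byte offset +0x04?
off 0x04: read 9f d5 as big → 0x9fd5
  opcode bits[15:10]=0x27: subi/RI
  [9:8] rd=3 = x3
  [7:0] imm=213 = #213

subi x3, #213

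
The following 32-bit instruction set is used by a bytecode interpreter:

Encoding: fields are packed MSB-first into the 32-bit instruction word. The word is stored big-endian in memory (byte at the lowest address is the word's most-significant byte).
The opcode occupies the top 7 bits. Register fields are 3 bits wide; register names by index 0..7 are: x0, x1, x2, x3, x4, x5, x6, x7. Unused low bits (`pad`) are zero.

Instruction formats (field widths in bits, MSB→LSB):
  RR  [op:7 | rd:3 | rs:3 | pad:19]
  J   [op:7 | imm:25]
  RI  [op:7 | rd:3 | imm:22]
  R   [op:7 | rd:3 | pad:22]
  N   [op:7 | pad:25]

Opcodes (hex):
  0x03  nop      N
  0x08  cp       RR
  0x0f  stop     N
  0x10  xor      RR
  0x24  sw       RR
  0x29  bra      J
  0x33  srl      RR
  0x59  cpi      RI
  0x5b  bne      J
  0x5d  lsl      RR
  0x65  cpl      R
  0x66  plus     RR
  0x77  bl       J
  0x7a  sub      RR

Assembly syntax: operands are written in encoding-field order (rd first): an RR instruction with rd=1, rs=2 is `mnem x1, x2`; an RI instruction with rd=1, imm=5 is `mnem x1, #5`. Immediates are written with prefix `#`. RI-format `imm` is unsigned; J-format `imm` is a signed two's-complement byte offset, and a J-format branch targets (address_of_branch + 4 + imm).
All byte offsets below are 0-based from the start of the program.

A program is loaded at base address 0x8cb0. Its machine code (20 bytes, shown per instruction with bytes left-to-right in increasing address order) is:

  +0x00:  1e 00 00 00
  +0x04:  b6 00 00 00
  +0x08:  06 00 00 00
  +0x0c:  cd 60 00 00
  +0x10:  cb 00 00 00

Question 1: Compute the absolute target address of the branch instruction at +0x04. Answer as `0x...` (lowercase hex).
0x8cb8

@+04  big-endian(b6 00 00 00) = 0xb6000000
  top 7b → 0x5b → bne [J]
  [24:0] imm=0 = #0
  target = base 0x8cb0 + off 0x04 + 4 + imm 0 = 0x8cb8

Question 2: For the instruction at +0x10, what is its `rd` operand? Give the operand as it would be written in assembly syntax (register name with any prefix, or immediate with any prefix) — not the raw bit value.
off 0x10: read cb 00 00 00 as big → 0xcb000000
  opcode bits[31:25]=0x65: cpl/R
  [24:22] rd=4 = x4

x4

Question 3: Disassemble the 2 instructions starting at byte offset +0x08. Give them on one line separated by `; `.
[08] 06 00 00 00 → 0x06000000
  opcode bits[31:25]=0x3: nop/N
[0c] cd 60 00 00 → 0xcd600000
  opcode bits[31:25]=0x66: plus/RR
  rd@[24:22]=0x5 ⇒ x5
  rs@[21:19]=0x4 ⇒ x4

nop; plus x5, x4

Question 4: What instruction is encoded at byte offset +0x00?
[00] 1e 00 00 00 → 0x1e000000
  opcode bits[31:25]=0xf: stop/N

stop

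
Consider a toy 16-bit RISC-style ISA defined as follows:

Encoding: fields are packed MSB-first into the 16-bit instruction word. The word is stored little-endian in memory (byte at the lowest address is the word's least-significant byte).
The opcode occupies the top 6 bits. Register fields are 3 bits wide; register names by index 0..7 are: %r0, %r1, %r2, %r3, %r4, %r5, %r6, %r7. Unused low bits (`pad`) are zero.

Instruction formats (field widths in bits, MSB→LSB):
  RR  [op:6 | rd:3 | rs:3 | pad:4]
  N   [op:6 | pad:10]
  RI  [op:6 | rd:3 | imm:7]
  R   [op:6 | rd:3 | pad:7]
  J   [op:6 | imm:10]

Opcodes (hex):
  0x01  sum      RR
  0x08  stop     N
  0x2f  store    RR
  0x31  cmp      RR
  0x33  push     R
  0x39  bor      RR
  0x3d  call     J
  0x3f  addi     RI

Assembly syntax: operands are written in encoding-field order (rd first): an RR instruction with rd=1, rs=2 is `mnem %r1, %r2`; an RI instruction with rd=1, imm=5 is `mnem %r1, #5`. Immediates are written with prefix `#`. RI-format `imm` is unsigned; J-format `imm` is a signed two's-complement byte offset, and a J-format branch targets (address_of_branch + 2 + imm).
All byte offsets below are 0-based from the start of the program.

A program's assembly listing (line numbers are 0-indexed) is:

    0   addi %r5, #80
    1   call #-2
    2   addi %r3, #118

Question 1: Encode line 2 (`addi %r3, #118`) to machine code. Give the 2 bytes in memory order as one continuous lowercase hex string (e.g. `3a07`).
L2: addi op=0x3f:6|rd=3:3|imm=118:7 ⇒ 0xfdf6 ⇒ little f6 fd

f6fd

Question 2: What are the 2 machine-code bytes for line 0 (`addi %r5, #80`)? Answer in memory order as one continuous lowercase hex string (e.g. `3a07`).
0. addi fields op=0x3f:6|rd=5:3|imm=80:7 → word fed0h → d0 fe

d0fe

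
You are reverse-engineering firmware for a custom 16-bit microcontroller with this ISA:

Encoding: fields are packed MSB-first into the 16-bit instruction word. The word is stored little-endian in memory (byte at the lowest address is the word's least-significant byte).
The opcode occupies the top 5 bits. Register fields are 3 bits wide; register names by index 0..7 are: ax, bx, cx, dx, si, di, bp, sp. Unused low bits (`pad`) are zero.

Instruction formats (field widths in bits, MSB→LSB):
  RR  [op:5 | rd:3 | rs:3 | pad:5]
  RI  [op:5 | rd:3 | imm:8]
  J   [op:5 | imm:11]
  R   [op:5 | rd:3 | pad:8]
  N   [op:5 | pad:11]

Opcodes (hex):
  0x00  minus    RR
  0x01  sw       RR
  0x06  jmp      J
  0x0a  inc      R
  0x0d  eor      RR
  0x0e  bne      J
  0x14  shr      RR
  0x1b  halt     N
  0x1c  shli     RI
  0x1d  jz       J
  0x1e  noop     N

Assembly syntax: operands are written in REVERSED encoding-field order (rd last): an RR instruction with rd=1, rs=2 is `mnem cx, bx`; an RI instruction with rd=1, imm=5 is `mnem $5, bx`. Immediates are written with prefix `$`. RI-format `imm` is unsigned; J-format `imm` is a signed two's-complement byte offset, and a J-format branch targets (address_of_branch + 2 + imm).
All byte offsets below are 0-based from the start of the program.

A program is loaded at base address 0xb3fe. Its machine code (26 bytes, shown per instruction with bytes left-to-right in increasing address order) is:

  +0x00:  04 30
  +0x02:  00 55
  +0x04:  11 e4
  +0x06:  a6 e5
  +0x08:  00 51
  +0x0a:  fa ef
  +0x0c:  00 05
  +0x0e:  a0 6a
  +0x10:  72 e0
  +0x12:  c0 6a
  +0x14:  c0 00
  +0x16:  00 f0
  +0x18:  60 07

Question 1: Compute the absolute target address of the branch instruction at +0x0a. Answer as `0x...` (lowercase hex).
[0a] fa ef → 0xeffa
  top 5b → 0x1d → jz [J]
  imm@[10:0]=0x7fa (s11→-6) ⇒ $-6
  target = base 0xb3fe + off 0x0a + 2 + imm -6 = 0xb404

0xb404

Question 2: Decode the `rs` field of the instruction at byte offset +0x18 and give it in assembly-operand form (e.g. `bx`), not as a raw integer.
dx

+0x18: 60 07 ⇒ word 0x0760 (little)
  op=0x0760>>11=0x0 ⇒ minus (RR)
  rd: (w>>8)&0x7=0x7 → sp
  rs: (w>>5)&0x7=0x3 → dx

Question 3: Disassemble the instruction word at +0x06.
shli $166, di

off 0x06: read a6 e5 as little → 0xe5a6
  op=0xe5a6>>11=0x1c ⇒ shli (RI)
  rd: (w>>8)&0x7=0x5 → di
  imm: (w>>0)&0xff=0xa6 → $166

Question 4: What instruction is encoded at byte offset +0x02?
inc di

@+02  little-endian(00 55) = 0x5500
  op=0x5500>>11=0xa ⇒ inc (R)
  [10:8] rd=5 = di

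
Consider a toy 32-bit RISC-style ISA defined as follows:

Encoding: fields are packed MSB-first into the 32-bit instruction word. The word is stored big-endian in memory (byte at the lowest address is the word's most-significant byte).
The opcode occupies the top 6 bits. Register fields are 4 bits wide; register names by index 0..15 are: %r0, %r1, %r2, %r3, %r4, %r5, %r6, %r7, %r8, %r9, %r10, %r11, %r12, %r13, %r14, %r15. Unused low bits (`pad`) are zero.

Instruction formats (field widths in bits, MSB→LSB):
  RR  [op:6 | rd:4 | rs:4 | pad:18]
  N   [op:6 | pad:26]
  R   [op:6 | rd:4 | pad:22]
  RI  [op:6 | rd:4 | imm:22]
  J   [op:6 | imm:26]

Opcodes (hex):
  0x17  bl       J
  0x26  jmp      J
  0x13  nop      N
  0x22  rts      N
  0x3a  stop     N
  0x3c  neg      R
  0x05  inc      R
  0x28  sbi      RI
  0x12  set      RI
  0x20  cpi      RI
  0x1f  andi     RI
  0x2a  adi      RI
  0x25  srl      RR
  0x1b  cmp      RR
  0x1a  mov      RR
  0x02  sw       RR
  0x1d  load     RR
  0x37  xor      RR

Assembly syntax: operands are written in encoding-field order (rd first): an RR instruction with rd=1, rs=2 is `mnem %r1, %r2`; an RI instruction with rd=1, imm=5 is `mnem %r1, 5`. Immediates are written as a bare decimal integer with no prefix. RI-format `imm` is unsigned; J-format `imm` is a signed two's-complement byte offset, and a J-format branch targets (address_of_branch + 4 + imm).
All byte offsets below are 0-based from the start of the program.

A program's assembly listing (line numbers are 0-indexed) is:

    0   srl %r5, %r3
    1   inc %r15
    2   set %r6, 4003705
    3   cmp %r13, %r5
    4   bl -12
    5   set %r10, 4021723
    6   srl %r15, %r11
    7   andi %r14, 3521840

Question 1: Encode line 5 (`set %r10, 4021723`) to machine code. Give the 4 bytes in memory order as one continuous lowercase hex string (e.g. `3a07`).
L5: set op=0x12:6|rd=10:4|imm=4021723:22 ⇒ 0x4abd5ddb ⇒ big 4a bd 5d db

4abd5ddb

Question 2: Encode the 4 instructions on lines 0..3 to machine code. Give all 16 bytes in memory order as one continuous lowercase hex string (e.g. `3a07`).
line 0 (srl): pack op=0x25:6|rd=5:4|rs=3:4|pad=0:18 = 0x954c0000; big→ 95 4c 00 00
line 1 (inc): pack op=0x5:6|rd=15:4|pad=0:22 = 0x17c00000; big→ 17 c0 00 00
line 2 (set): pack op=0x12:6|rd=6:4|imm=4003705:22 = 0x49bd1779; big→ 49 bd 17 79
line 3 (cmp): pack op=0x1b:6|rd=13:4|rs=5:4|pad=0:18 = 0x6f540000; big→ 6f 54 00 00

954c000017c0000049bd17796f540000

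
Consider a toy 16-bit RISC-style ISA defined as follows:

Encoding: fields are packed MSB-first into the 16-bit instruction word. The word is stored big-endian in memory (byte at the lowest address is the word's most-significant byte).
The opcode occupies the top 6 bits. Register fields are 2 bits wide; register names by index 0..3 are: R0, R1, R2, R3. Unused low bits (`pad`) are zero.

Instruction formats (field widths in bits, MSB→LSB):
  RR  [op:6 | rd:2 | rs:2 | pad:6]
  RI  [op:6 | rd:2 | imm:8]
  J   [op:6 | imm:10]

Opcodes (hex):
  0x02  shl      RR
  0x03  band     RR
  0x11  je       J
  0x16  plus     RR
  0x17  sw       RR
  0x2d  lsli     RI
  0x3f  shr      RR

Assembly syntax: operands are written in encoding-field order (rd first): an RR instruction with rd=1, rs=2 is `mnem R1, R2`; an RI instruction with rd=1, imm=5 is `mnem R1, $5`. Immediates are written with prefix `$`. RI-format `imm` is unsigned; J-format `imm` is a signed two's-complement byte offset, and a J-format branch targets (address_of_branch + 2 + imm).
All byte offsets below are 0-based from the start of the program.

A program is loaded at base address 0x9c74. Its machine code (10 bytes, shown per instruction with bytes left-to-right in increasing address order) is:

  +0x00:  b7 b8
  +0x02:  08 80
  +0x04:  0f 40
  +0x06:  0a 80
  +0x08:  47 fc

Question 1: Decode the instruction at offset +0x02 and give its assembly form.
shl R0, R2

off 0x02: read 08 80 as big → 0x0880
  opcode bits[15:10]=0x2: shl/RR
  [9:8] rd=0 = R0
  [7:6] rs=2 = R2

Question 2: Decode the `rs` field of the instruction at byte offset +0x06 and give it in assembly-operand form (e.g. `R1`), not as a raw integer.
off 0x06: read 0a 80 as big → 0x0a80
  opcode bits[15:10]=0x2: shl/RR
  rd@[9:8]=0x2 ⇒ R2
  rs@[7:6]=0x2 ⇒ R2

R2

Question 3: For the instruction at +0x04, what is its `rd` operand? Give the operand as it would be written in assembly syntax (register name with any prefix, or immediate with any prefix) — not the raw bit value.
@+04  big-endian(0f 40) = 0x0f40
  op=0x0f40>>10=0x3 ⇒ band (RR)
  rd: (w>>8)&0x3=0x3 → R3
  rs: (w>>6)&0x3=0x1 → R1

R3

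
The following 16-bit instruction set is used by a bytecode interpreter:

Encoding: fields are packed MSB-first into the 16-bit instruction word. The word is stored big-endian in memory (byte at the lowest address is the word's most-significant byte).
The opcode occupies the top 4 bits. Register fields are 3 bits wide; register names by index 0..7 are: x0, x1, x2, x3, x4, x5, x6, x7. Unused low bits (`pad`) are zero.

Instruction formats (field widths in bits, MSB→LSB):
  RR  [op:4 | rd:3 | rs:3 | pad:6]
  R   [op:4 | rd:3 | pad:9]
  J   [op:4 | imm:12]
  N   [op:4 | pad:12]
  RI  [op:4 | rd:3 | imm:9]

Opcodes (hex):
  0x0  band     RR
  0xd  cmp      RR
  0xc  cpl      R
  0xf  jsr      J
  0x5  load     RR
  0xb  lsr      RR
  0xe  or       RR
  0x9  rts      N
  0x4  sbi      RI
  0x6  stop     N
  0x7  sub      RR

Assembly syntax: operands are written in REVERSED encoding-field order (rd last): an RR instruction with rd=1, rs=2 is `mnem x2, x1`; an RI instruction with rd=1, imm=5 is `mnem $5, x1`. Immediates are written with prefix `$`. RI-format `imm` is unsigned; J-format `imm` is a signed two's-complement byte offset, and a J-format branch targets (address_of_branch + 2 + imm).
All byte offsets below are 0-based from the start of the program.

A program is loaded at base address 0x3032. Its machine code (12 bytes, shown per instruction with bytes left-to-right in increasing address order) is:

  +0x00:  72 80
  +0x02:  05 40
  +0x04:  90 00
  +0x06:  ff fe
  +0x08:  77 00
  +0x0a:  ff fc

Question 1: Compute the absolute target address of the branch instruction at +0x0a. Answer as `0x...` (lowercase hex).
0x303a

@+0a  big-endian(ff fc) = 0xfffc
  top 4b → 0xf → jsr [J]
  imm@[11:0]=0xffc (s12→-4) ⇒ $-4
  target = base 0x3032 + off 0x0a + 2 + imm -4 = 0x303a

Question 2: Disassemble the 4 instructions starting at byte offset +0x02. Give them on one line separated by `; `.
+0x02: 05 40 ⇒ word 0x0540 (big)
  op=0x0540>>12=0x0 ⇒ band (RR)
  [11:9] rd=2 = x2
  [8:6] rs=5 = x5
+0x04: 90 00 ⇒ word 0x9000 (big)
  op=0x9000>>12=0x9 ⇒ rts (N)
+0x06: ff fe ⇒ word 0xfffe (big)
  op=0xfffe>>12=0xf ⇒ jsr (J)
  [11:0] imm=4094 (s12→-2) = $-2
+0x08: 77 00 ⇒ word 0x7700 (big)
  op=0x7700>>12=0x7 ⇒ sub (RR)
  [11:9] rd=3 = x3
  [8:6] rs=4 = x4

band x5, x2; rts; jsr $-2; sub x4, x3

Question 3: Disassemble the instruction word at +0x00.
[00] 72 80 → 0x7280
  top 4b → 0x7 → sub [RR]
  rd: (w>>9)&0x7=0x1 → x1
  rs: (w>>6)&0x7=0x2 → x2

sub x2, x1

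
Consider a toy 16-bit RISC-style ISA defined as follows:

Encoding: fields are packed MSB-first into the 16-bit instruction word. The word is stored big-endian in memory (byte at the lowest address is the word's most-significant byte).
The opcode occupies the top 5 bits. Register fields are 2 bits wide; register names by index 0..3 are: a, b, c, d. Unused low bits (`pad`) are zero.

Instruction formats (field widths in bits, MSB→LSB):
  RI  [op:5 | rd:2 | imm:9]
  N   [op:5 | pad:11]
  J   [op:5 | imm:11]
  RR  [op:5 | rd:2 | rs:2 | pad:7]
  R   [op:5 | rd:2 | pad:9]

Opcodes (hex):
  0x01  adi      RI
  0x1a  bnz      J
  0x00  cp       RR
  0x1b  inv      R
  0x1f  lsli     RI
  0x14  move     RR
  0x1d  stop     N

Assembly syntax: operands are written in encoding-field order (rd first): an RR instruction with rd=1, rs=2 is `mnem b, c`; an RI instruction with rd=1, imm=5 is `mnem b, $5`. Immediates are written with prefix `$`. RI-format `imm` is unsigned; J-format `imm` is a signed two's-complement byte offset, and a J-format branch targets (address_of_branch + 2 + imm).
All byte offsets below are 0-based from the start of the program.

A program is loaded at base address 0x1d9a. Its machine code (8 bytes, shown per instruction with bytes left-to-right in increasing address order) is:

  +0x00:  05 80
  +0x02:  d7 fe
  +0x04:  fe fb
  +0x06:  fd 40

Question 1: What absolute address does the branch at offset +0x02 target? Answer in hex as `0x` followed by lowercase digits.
0x1d9c

[02] d7 fe → 0xd7fe
  opcode bits[15:11]=0x1a: bnz/J
  [10:0] imm=2046 (s11→-2) = $-2
  target = base 0x1d9a + off 0x02 + 2 + imm -2 = 0x1d9c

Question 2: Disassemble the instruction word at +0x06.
lsli c, $320

off 0x06: read fd 40 as big → 0xfd40
  opcode bits[15:11]=0x1f: lsli/RI
  [10:9] rd=2 = c
  [8:0] imm=320 = $320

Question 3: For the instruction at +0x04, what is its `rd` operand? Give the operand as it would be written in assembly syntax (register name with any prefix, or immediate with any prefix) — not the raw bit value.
off 0x04: read fe fb as big → 0xfefb
  op=0xfefb>>11=0x1f ⇒ lsli (RI)
  rd: (w>>9)&0x3=0x3 → d
  imm: (w>>0)&0x1ff=0xfb → $251

d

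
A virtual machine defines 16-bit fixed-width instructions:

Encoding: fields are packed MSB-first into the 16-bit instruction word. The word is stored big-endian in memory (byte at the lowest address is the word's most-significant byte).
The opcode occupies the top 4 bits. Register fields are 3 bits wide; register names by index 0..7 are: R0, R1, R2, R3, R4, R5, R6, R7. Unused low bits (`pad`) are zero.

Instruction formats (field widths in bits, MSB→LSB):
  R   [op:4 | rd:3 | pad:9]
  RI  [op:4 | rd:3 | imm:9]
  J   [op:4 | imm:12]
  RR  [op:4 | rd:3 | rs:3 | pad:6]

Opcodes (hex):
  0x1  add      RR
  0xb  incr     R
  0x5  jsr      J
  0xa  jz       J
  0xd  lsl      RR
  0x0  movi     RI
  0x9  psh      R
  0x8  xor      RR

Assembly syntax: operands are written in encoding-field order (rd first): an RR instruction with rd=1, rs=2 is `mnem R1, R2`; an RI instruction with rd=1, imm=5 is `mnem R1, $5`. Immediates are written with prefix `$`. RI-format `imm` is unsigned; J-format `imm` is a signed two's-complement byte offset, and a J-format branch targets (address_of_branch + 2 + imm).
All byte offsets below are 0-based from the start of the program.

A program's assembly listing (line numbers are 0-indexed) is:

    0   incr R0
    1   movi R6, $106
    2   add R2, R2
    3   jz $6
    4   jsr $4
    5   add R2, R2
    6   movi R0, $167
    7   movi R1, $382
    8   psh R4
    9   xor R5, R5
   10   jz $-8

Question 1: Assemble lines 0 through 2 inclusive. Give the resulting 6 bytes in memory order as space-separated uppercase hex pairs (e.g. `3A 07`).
0. incr fields op=0xb:4|rd=0:3|pad=0:9 → word b000h → b0 00
1. movi fields op=0x0:4|rd=6:3|imm=106:9 → word 0c6ah → 0c 6a
2. add fields op=0x1:4|rd=2:3|rs=2:3|pad=0:6 → word 1480h → 14 80

B0 00 0C 6A 14 80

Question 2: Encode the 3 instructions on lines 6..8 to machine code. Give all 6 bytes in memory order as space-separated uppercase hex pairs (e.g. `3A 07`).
00 A7 03 7E 98 00

line 6 (movi): pack op=0x0:4|rd=0:3|imm=167:9 = 0x00a7; big→ 00 a7
line 7 (movi): pack op=0x0:4|rd=1:3|imm=382:9 = 0x037e; big→ 03 7e
line 8 (psh): pack op=0x9:4|rd=4:3|pad=0:9 = 0x9800; big→ 98 00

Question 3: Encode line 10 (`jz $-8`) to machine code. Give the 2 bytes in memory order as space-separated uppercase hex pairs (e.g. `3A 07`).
AF F8

10. jz fields op=0xa:4|imm=-8:12 → word aff8h → af f8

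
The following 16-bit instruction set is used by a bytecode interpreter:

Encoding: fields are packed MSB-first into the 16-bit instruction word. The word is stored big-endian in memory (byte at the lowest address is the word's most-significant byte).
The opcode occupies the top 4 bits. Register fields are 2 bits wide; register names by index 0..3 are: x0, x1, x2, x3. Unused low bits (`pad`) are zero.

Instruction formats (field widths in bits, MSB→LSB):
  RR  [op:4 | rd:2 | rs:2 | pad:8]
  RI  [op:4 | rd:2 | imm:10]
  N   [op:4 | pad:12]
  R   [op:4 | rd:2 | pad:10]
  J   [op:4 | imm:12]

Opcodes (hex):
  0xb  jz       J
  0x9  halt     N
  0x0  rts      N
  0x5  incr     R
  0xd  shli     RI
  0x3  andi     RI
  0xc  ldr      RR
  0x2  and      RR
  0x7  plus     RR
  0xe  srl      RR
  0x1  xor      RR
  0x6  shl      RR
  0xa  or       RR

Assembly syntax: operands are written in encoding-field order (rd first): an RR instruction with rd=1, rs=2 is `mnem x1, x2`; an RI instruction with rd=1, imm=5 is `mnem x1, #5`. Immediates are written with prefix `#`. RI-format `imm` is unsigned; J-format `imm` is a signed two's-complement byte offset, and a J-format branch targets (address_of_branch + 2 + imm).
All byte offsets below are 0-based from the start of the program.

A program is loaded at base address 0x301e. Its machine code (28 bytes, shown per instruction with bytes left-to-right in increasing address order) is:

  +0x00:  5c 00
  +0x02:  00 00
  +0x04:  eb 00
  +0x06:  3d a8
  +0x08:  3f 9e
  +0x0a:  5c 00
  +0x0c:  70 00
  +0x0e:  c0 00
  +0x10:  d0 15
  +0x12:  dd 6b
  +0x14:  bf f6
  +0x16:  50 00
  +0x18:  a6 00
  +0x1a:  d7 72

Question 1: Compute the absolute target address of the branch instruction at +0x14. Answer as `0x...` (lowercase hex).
0x302a

[14] bf f6 → 0xbff6
  top 4b → 0xb → jz [J]
  imm: (w>>0)&0xfff=0xff6 (s12→-10) → #-10
  target = base 0x301e + off 0x14 + 2 + imm -10 = 0x302a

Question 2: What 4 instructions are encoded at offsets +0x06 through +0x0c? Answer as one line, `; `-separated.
@+06  big-endian(3d a8) = 0x3da8
  top 4b → 0x3 → andi [RI]
  rd@[11:10]=0x3 ⇒ x3
  imm@[9:0]=0x1a8 ⇒ #424
@+08  big-endian(3f 9e) = 0x3f9e
  top 4b → 0x3 → andi [RI]
  rd@[11:10]=0x3 ⇒ x3
  imm@[9:0]=0x39e ⇒ #926
@+0a  big-endian(5c 00) = 0x5c00
  top 4b → 0x5 → incr [R]
  rd@[11:10]=0x3 ⇒ x3
@+0c  big-endian(70 00) = 0x7000
  top 4b → 0x7 → plus [RR]
  rd@[11:10]=0x0 ⇒ x0
  rs@[9:8]=0x0 ⇒ x0

andi x3, #424; andi x3, #926; incr x3; plus x0, x0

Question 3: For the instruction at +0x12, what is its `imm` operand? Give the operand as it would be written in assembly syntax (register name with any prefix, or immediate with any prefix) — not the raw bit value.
off 0x12: read dd 6b as big → 0xdd6b
  opcode bits[15:12]=0xd: shli/RI
  rd: (w>>10)&0x3=0x3 → x3
  imm: (w>>0)&0x3ff=0x16b → #363

#363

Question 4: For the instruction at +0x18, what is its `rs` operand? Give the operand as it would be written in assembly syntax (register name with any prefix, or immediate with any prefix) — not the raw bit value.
@+18  big-endian(a6 00) = 0xa600
  top 4b → 0xa → or [RR]
  [11:10] rd=1 = x1
  [9:8] rs=2 = x2

x2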